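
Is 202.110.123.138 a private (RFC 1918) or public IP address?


RFC 1918 private ranges:
  10.0.0.0/8 (10.0.0.0 - 10.255.255.255)
  172.16.0.0/12 (172.16.0.0 - 172.31.255.255)
  192.168.0.0/16 (192.168.0.0 - 192.168.255.255)
Public (not in any RFC 1918 range)


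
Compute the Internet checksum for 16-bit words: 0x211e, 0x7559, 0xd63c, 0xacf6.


Sum all words (with carry folding):
+ 0x211e = 0x211e
+ 0x7559 = 0x9677
+ 0xd63c = 0x6cb4
+ 0xacf6 = 0x19ab
One's complement: ~0x19ab
Checksum = 0xe654


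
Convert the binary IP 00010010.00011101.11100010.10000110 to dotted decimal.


00010010 = 18
00011101 = 29
11100010 = 226
10000110 = 134
IP: 18.29.226.134


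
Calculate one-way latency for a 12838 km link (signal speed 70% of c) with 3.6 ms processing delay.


Speed = 0.7 * 3e5 km/s = 210000 km/s
Propagation delay = 12838 / 210000 = 0.0611 s = 61.1333 ms
Processing delay = 3.6 ms
Total one-way latency = 64.7333 ms


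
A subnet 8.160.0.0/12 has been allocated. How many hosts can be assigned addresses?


Host bits = 32 - 12 = 20
Total addresses = 2^20 = 1048576
Usable = total - 2 (network and broadcast)
Usable hosts: 1048574


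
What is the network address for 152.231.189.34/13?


IP:   10011000.11100111.10111101.00100010
Mask: 11111111.11111000.00000000.00000000
AND operation:
Net:  10011000.11100000.00000000.00000000
Network: 152.224.0.0/13


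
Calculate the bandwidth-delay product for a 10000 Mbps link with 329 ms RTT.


BDP = bandwidth * RTT
= 10000 Mbps * 329 ms
= 10000 * 1e6 * 329 / 1000 bits
= 3290000000 bits
= 411250000 bytes
= 401611.3281 KB
BDP = 3290000000 bits (411250000 bytes)


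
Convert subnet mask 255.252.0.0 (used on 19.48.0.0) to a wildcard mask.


Subnet mask: 255.252.0.0
Wildcard = 255.255.255.255 - subnet mask
255 - 255 = 0
255 - 252 = 3
255 - 0 = 255
255 - 0 = 255
Wildcard: 0.3.255.255


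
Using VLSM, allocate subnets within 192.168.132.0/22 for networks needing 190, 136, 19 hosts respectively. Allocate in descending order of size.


190 hosts -> /24 (254 usable): 192.168.132.0/24
136 hosts -> /24 (254 usable): 192.168.133.0/24
19 hosts -> /27 (30 usable): 192.168.134.0/27
Allocation: 192.168.132.0/24 (190 hosts, 254 usable); 192.168.133.0/24 (136 hosts, 254 usable); 192.168.134.0/27 (19 hosts, 30 usable)


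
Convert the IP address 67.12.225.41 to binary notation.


67 = 01000011
12 = 00001100
225 = 11100001
41 = 00101001
Binary: 01000011.00001100.11100001.00101001


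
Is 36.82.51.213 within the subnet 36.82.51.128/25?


Subnet network: 36.82.51.128
Test IP AND mask: 36.82.51.128
Yes, 36.82.51.213 is in 36.82.51.128/25


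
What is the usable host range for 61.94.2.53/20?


Network: 61.94.0.0
Broadcast: 61.94.15.255
First usable = network + 1
Last usable = broadcast - 1
Range: 61.94.0.1 to 61.94.15.254


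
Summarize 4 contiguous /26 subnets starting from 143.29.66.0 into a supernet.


Original prefix: /26
Number of subnets: 4 = 2^2
New prefix = 26 - 2 = 24
Supernet: 143.29.66.0/24


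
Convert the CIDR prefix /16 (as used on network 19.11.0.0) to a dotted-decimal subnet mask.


/16 means 16 network bits, 16 host bits
Binary: 11111111111111110000000000000000
Mask: 255.255.0.0


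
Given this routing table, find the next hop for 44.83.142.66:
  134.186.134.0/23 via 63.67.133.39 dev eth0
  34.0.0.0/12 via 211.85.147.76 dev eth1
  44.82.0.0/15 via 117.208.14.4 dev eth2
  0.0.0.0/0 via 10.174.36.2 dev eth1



Longest prefix match for 44.83.142.66:
  /23 134.186.134.0: no
  /12 34.0.0.0: no
  /15 44.82.0.0: MATCH
  /0 0.0.0.0: MATCH
Selected: next-hop 117.208.14.4 via eth2 (matched /15)


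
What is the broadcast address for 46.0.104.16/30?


Network: 46.0.104.16/30
Host bits = 2
Set all host bits to 1:
Broadcast: 46.0.104.19


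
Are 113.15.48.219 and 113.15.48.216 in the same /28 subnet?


Mask: 255.255.255.240
113.15.48.219 AND mask = 113.15.48.208
113.15.48.216 AND mask = 113.15.48.208
Yes, same subnet (113.15.48.208)


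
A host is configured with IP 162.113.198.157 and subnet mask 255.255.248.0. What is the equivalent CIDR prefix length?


Binary: 11111111.11111111.11111000.00000000
Count leading 1s
Prefix: /21


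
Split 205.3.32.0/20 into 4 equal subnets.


New prefix = 20 + 2 = 22
Each subnet has 1024 addresses
  205.3.32.0/22
  205.3.36.0/22
  205.3.40.0/22
  205.3.44.0/22
Subnets: 205.3.32.0/22, 205.3.36.0/22, 205.3.40.0/22, 205.3.44.0/22


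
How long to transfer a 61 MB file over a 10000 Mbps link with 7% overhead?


Effective throughput = 10000 * (1 - 7/100) = 9300 Mbps
File size in Mb = 61 * 8 = 488 Mb
Time = 488 / 9300
Time = 0.0525 seconds


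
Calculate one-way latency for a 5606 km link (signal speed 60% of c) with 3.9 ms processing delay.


Speed = 0.6 * 3e5 km/s = 180000 km/s
Propagation delay = 5606 / 180000 = 0.0311 s = 31.1444 ms
Processing delay = 3.9 ms
Total one-way latency = 35.0444 ms


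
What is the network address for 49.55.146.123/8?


IP:   00110001.00110111.10010010.01111011
Mask: 11111111.00000000.00000000.00000000
AND operation:
Net:  00110001.00000000.00000000.00000000
Network: 49.0.0.0/8


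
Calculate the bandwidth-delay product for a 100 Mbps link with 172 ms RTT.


BDP = bandwidth * RTT
= 100 Mbps * 172 ms
= 100 * 1e6 * 172 / 1000 bits
= 17200000 bits
= 2150000 bytes
= 2099.6094 KB
BDP = 17200000 bits (2150000 bytes)


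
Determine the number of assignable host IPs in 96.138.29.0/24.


Host bits = 32 - 24 = 8
Total addresses = 2^8 = 256
Usable = total - 2 (network and broadcast)
Usable hosts: 254


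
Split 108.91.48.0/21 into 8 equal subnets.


New prefix = 21 + 3 = 24
Each subnet has 256 addresses
  108.91.48.0/24
  108.91.49.0/24
  108.91.50.0/24
  108.91.51.0/24
  108.91.52.0/24
  108.91.53.0/24
  108.91.54.0/24
  108.91.55.0/24
Subnets: 108.91.48.0/24, 108.91.49.0/24, 108.91.50.0/24, 108.91.51.0/24, 108.91.52.0/24, 108.91.53.0/24, 108.91.54.0/24, 108.91.55.0/24


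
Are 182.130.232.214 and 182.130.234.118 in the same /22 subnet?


Mask: 255.255.252.0
182.130.232.214 AND mask = 182.130.232.0
182.130.234.118 AND mask = 182.130.232.0
Yes, same subnet (182.130.232.0)


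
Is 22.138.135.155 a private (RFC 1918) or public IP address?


RFC 1918 private ranges:
  10.0.0.0/8 (10.0.0.0 - 10.255.255.255)
  172.16.0.0/12 (172.16.0.0 - 172.31.255.255)
  192.168.0.0/16 (192.168.0.0 - 192.168.255.255)
Public (not in any RFC 1918 range)


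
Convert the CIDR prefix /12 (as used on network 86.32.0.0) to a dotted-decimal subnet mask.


/12 means 12 network bits, 20 host bits
Binary: 11111111111100000000000000000000
Mask: 255.240.0.0


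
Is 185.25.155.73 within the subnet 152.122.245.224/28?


Subnet network: 152.122.245.224
Test IP AND mask: 185.25.155.64
No, 185.25.155.73 is not in 152.122.245.224/28


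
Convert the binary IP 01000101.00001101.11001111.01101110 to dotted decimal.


01000101 = 69
00001101 = 13
11001111 = 207
01101110 = 110
IP: 69.13.207.110


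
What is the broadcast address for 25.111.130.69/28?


Network: 25.111.130.64/28
Host bits = 4
Set all host bits to 1:
Broadcast: 25.111.130.79


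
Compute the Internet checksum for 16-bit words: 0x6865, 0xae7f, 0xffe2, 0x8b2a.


Sum all words (with carry folding):
+ 0x6865 = 0x6865
+ 0xae7f = 0x16e5
+ 0xffe2 = 0x16c8
+ 0x8b2a = 0xa1f2
One's complement: ~0xa1f2
Checksum = 0x5e0d


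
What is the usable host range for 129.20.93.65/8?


Network: 129.0.0.0
Broadcast: 129.255.255.255
First usable = network + 1
Last usable = broadcast - 1
Range: 129.0.0.1 to 129.255.255.254


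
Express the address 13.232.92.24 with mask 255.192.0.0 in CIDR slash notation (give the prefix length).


Binary: 11111111.11000000.00000000.00000000
Count leading 1s
Prefix: /10


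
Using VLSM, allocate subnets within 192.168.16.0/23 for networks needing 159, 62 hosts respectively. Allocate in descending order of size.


159 hosts -> /24 (254 usable): 192.168.16.0/24
62 hosts -> /26 (62 usable): 192.168.17.0/26
Allocation: 192.168.16.0/24 (159 hosts, 254 usable); 192.168.17.0/26 (62 hosts, 62 usable)


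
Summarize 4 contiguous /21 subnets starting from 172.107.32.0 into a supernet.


Original prefix: /21
Number of subnets: 4 = 2^2
New prefix = 21 - 2 = 19
Supernet: 172.107.32.0/19


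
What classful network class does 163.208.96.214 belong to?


First octet: 163
Binary: 10100011
10xxxxxx -> Class B (128-191)
Class B, default mask 255.255.0.0 (/16)


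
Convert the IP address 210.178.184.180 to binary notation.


210 = 11010010
178 = 10110010
184 = 10111000
180 = 10110100
Binary: 11010010.10110010.10111000.10110100


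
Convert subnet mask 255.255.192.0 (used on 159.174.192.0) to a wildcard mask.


Subnet mask: 255.255.192.0
Wildcard = 255.255.255.255 - subnet mask
255 - 255 = 0
255 - 255 = 0
255 - 192 = 63
255 - 0 = 255
Wildcard: 0.0.63.255


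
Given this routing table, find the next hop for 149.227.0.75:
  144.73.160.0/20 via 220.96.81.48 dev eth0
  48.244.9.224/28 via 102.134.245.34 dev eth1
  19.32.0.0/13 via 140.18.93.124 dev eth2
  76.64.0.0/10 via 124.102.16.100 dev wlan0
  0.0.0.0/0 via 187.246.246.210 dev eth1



Longest prefix match for 149.227.0.75:
  /20 144.73.160.0: no
  /28 48.244.9.224: no
  /13 19.32.0.0: no
  /10 76.64.0.0: no
  /0 0.0.0.0: MATCH
Selected: next-hop 187.246.246.210 via eth1 (matched /0)


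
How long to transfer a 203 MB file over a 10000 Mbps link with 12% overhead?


Effective throughput = 10000 * (1 - 12/100) = 8800 Mbps
File size in Mb = 203 * 8 = 1624 Mb
Time = 1624 / 8800
Time = 0.1845 seconds


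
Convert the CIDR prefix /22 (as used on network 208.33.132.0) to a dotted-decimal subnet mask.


/22 means 22 network bits, 10 host bits
Binary: 11111111111111111111110000000000
Mask: 255.255.252.0


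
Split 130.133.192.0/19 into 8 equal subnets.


New prefix = 19 + 3 = 22
Each subnet has 1024 addresses
  130.133.192.0/22
  130.133.196.0/22
  130.133.200.0/22
  130.133.204.0/22
  130.133.208.0/22
  130.133.212.0/22
  130.133.216.0/22
  130.133.220.0/22
Subnets: 130.133.192.0/22, 130.133.196.0/22, 130.133.200.0/22, 130.133.204.0/22, 130.133.208.0/22, 130.133.212.0/22, 130.133.216.0/22, 130.133.220.0/22


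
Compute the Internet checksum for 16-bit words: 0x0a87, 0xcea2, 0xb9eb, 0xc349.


Sum all words (with carry folding):
+ 0x0a87 = 0x0a87
+ 0xcea2 = 0xd929
+ 0xb9eb = 0x9315
+ 0xc349 = 0x565f
One's complement: ~0x565f
Checksum = 0xa9a0


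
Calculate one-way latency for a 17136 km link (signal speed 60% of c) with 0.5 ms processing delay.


Speed = 0.6 * 3e5 km/s = 180000 km/s
Propagation delay = 17136 / 180000 = 0.0952 s = 95.2 ms
Processing delay = 0.5 ms
Total one-way latency = 95.7 ms


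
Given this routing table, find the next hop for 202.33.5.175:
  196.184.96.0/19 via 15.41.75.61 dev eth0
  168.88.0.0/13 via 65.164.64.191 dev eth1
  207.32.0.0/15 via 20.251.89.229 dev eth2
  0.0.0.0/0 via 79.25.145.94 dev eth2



Longest prefix match for 202.33.5.175:
  /19 196.184.96.0: no
  /13 168.88.0.0: no
  /15 207.32.0.0: no
  /0 0.0.0.0: MATCH
Selected: next-hop 79.25.145.94 via eth2 (matched /0)


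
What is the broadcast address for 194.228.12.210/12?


Network: 194.224.0.0/12
Host bits = 20
Set all host bits to 1:
Broadcast: 194.239.255.255


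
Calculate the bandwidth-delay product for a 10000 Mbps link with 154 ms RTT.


BDP = bandwidth * RTT
= 10000 Mbps * 154 ms
= 10000 * 1e6 * 154 / 1000 bits
= 1540000000 bits
= 192500000 bytes
= 187988.2812 KB
BDP = 1540000000 bits (192500000 bytes)


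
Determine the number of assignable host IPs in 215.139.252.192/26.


Host bits = 32 - 26 = 6
Total addresses = 2^6 = 64
Usable = total - 2 (network and broadcast)
Usable hosts: 62


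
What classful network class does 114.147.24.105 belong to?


First octet: 114
Binary: 01110010
0xxxxxxx -> Class A (1-126)
Class A, default mask 255.0.0.0 (/8)


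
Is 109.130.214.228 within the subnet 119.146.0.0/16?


Subnet network: 119.146.0.0
Test IP AND mask: 109.130.0.0
No, 109.130.214.228 is not in 119.146.0.0/16


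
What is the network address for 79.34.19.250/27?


IP:   01001111.00100010.00010011.11111010
Mask: 11111111.11111111.11111111.11100000
AND operation:
Net:  01001111.00100010.00010011.11100000
Network: 79.34.19.224/27


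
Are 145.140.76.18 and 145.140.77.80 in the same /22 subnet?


Mask: 255.255.252.0
145.140.76.18 AND mask = 145.140.76.0
145.140.77.80 AND mask = 145.140.76.0
Yes, same subnet (145.140.76.0)


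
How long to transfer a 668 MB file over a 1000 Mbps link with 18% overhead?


Effective throughput = 1000 * (1 - 18/100) = 820.0 Mbps
File size in Mb = 668 * 8 = 5344 Mb
Time = 5344 / 820.0
Time = 6.5171 seconds


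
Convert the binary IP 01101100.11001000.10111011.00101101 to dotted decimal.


01101100 = 108
11001000 = 200
10111011 = 187
00101101 = 45
IP: 108.200.187.45


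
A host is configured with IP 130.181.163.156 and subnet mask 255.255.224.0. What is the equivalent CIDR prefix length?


Binary: 11111111.11111111.11100000.00000000
Count leading 1s
Prefix: /19


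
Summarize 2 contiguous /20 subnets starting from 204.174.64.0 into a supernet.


Original prefix: /20
Number of subnets: 2 = 2^1
New prefix = 20 - 1 = 19
Supernet: 204.174.64.0/19


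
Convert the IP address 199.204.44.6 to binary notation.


199 = 11000111
204 = 11001100
44 = 00101100
6 = 00000110
Binary: 11000111.11001100.00101100.00000110


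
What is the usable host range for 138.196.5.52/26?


Network: 138.196.5.0
Broadcast: 138.196.5.63
First usable = network + 1
Last usable = broadcast - 1
Range: 138.196.5.1 to 138.196.5.62


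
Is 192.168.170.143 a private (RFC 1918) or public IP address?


RFC 1918 private ranges:
  10.0.0.0/8 (10.0.0.0 - 10.255.255.255)
  172.16.0.0/12 (172.16.0.0 - 172.31.255.255)
  192.168.0.0/16 (192.168.0.0 - 192.168.255.255)
Private (in 192.168.0.0/16)


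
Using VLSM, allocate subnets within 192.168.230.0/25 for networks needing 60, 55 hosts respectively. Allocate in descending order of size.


60 hosts -> /26 (62 usable): 192.168.230.0/26
55 hosts -> /26 (62 usable): 192.168.230.64/26
Allocation: 192.168.230.0/26 (60 hosts, 62 usable); 192.168.230.64/26 (55 hosts, 62 usable)


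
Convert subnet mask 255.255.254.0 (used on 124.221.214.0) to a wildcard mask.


Subnet mask: 255.255.254.0
Wildcard = 255.255.255.255 - subnet mask
255 - 255 = 0
255 - 255 = 0
255 - 254 = 1
255 - 0 = 255
Wildcard: 0.0.1.255


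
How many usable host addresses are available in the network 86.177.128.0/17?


Host bits = 32 - 17 = 15
Total addresses = 2^15 = 32768
Usable = total - 2 (network and broadcast)
Usable hosts: 32766


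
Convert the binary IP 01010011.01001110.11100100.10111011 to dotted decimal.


01010011 = 83
01001110 = 78
11100100 = 228
10111011 = 187
IP: 83.78.228.187


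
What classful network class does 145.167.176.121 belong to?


First octet: 145
Binary: 10010001
10xxxxxx -> Class B (128-191)
Class B, default mask 255.255.0.0 (/16)


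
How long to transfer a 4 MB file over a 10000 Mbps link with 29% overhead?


Effective throughput = 10000 * (1 - 29/100) = 7100 Mbps
File size in Mb = 4 * 8 = 32 Mb
Time = 32 / 7100
Time = 0.0045 seconds


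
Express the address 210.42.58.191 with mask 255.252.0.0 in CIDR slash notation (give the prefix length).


Binary: 11111111.11111100.00000000.00000000
Count leading 1s
Prefix: /14


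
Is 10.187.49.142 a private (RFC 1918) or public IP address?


RFC 1918 private ranges:
  10.0.0.0/8 (10.0.0.0 - 10.255.255.255)
  172.16.0.0/12 (172.16.0.0 - 172.31.255.255)
  192.168.0.0/16 (192.168.0.0 - 192.168.255.255)
Private (in 10.0.0.0/8)


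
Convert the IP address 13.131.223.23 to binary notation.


13 = 00001101
131 = 10000011
223 = 11011111
23 = 00010111
Binary: 00001101.10000011.11011111.00010111


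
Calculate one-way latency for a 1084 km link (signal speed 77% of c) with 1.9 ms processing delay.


Speed = 0.77 * 3e5 km/s = 231000 km/s
Propagation delay = 1084 / 231000 = 0.0047 s = 4.6926 ms
Processing delay = 1.9 ms
Total one-way latency = 6.5926 ms


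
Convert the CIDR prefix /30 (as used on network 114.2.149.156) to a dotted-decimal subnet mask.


/30 means 30 network bits, 2 host bits
Binary: 11111111111111111111111111111100
Mask: 255.255.255.252


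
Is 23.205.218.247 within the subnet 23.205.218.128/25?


Subnet network: 23.205.218.128
Test IP AND mask: 23.205.218.128
Yes, 23.205.218.247 is in 23.205.218.128/25


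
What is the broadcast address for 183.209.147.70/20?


Network: 183.209.144.0/20
Host bits = 12
Set all host bits to 1:
Broadcast: 183.209.159.255


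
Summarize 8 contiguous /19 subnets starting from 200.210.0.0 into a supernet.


Original prefix: /19
Number of subnets: 8 = 2^3
New prefix = 19 - 3 = 16
Supernet: 200.210.0.0/16


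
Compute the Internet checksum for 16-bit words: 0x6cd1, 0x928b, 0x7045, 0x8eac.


Sum all words (with carry folding):
+ 0x6cd1 = 0x6cd1
+ 0x928b = 0xff5c
+ 0x7045 = 0x6fa2
+ 0x8eac = 0xfe4e
One's complement: ~0xfe4e
Checksum = 0x01b1


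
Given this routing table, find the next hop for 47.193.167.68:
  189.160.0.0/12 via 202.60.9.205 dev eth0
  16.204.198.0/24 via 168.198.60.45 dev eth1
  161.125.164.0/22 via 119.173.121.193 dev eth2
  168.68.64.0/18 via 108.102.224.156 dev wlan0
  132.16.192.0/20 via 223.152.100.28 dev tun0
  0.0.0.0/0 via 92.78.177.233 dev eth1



Longest prefix match for 47.193.167.68:
  /12 189.160.0.0: no
  /24 16.204.198.0: no
  /22 161.125.164.0: no
  /18 168.68.64.0: no
  /20 132.16.192.0: no
  /0 0.0.0.0: MATCH
Selected: next-hop 92.78.177.233 via eth1 (matched /0)


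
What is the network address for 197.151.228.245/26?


IP:   11000101.10010111.11100100.11110101
Mask: 11111111.11111111.11111111.11000000
AND operation:
Net:  11000101.10010111.11100100.11000000
Network: 197.151.228.192/26


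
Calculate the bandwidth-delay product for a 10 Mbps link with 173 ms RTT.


BDP = bandwidth * RTT
= 10 Mbps * 173 ms
= 10 * 1e6 * 173 / 1000 bits
= 1730000 bits
= 216250 bytes
= 211.1816 KB
BDP = 1730000 bits (216250 bytes)


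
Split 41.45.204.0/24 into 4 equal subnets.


New prefix = 24 + 2 = 26
Each subnet has 64 addresses
  41.45.204.0/26
  41.45.204.64/26
  41.45.204.128/26
  41.45.204.192/26
Subnets: 41.45.204.0/26, 41.45.204.64/26, 41.45.204.128/26, 41.45.204.192/26


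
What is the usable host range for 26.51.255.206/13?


Network: 26.48.0.0
Broadcast: 26.55.255.255
First usable = network + 1
Last usable = broadcast - 1
Range: 26.48.0.1 to 26.55.255.254


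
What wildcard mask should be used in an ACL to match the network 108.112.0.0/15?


Subnet mask: 255.254.0.0
Wildcard = 255.255.255.255 - subnet mask
255 - 255 = 0
255 - 254 = 1
255 - 0 = 255
255 - 0 = 255
Wildcard: 0.1.255.255


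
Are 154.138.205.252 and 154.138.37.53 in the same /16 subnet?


Mask: 255.255.0.0
154.138.205.252 AND mask = 154.138.0.0
154.138.37.53 AND mask = 154.138.0.0
Yes, same subnet (154.138.0.0)


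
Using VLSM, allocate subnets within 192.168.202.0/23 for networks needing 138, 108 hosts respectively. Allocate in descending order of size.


138 hosts -> /24 (254 usable): 192.168.202.0/24
108 hosts -> /25 (126 usable): 192.168.203.0/25
Allocation: 192.168.202.0/24 (138 hosts, 254 usable); 192.168.203.0/25 (108 hosts, 126 usable)


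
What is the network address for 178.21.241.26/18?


IP:   10110010.00010101.11110001.00011010
Mask: 11111111.11111111.11000000.00000000
AND operation:
Net:  10110010.00010101.11000000.00000000
Network: 178.21.192.0/18


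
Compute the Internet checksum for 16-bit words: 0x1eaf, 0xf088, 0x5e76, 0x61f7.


Sum all words (with carry folding):
+ 0x1eaf = 0x1eaf
+ 0xf088 = 0x0f38
+ 0x5e76 = 0x6dae
+ 0x61f7 = 0xcfa5
One's complement: ~0xcfa5
Checksum = 0x305a


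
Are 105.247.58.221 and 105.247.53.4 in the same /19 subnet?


Mask: 255.255.224.0
105.247.58.221 AND mask = 105.247.32.0
105.247.53.4 AND mask = 105.247.32.0
Yes, same subnet (105.247.32.0)


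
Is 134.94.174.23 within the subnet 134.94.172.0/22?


Subnet network: 134.94.172.0
Test IP AND mask: 134.94.172.0
Yes, 134.94.174.23 is in 134.94.172.0/22


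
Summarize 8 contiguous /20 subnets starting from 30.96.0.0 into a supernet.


Original prefix: /20
Number of subnets: 8 = 2^3
New prefix = 20 - 3 = 17
Supernet: 30.96.0.0/17


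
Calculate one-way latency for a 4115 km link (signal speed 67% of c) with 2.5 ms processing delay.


Speed = 0.67 * 3e5 km/s = 201000 km/s
Propagation delay = 4115 / 201000 = 0.0205 s = 20.4726 ms
Processing delay = 2.5 ms
Total one-way latency = 22.9726 ms


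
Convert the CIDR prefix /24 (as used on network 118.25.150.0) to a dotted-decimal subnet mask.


/24 means 24 network bits, 8 host bits
Binary: 11111111111111111111111100000000
Mask: 255.255.255.0


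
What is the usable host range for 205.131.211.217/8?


Network: 205.0.0.0
Broadcast: 205.255.255.255
First usable = network + 1
Last usable = broadcast - 1
Range: 205.0.0.1 to 205.255.255.254


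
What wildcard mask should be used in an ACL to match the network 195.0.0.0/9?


Subnet mask: 255.128.0.0
Wildcard = 255.255.255.255 - subnet mask
255 - 255 = 0
255 - 128 = 127
255 - 0 = 255
255 - 0 = 255
Wildcard: 0.127.255.255


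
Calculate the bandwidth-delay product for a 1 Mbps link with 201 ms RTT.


BDP = bandwidth * RTT
= 1 Mbps * 201 ms
= 1 * 1e6 * 201 / 1000 bits
= 201000 bits
= 25125 bytes
= 24.5361 KB
BDP = 201000 bits (25125 bytes)


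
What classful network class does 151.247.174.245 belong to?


First octet: 151
Binary: 10010111
10xxxxxx -> Class B (128-191)
Class B, default mask 255.255.0.0 (/16)


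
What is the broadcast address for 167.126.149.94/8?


Network: 167.0.0.0/8
Host bits = 24
Set all host bits to 1:
Broadcast: 167.255.255.255


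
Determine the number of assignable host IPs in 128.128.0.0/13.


Host bits = 32 - 13 = 19
Total addresses = 2^19 = 524288
Usable = total - 2 (network and broadcast)
Usable hosts: 524286


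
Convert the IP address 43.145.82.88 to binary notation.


43 = 00101011
145 = 10010001
82 = 01010010
88 = 01011000
Binary: 00101011.10010001.01010010.01011000


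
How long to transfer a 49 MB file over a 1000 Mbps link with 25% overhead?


Effective throughput = 1000 * (1 - 25/100) = 750 Mbps
File size in Mb = 49 * 8 = 392 Mb
Time = 392 / 750
Time = 0.5227 seconds


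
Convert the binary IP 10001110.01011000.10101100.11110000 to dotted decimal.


10001110 = 142
01011000 = 88
10101100 = 172
11110000 = 240
IP: 142.88.172.240


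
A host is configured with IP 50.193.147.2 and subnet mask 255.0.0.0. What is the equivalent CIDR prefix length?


Binary: 11111111.00000000.00000000.00000000
Count leading 1s
Prefix: /8


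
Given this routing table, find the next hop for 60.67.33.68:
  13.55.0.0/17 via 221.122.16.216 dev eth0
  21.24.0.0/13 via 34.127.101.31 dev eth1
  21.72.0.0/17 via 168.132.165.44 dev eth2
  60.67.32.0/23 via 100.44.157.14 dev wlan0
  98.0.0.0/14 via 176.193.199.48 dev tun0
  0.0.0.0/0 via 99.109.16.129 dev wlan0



Longest prefix match for 60.67.33.68:
  /17 13.55.0.0: no
  /13 21.24.0.0: no
  /17 21.72.0.0: no
  /23 60.67.32.0: MATCH
  /14 98.0.0.0: no
  /0 0.0.0.0: MATCH
Selected: next-hop 100.44.157.14 via wlan0 (matched /23)


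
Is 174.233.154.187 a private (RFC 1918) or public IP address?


RFC 1918 private ranges:
  10.0.0.0/8 (10.0.0.0 - 10.255.255.255)
  172.16.0.0/12 (172.16.0.0 - 172.31.255.255)
  192.168.0.0/16 (192.168.0.0 - 192.168.255.255)
Public (not in any RFC 1918 range)


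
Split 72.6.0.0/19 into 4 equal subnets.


New prefix = 19 + 2 = 21
Each subnet has 2048 addresses
  72.6.0.0/21
  72.6.8.0/21
  72.6.16.0/21
  72.6.24.0/21
Subnets: 72.6.0.0/21, 72.6.8.0/21, 72.6.16.0/21, 72.6.24.0/21


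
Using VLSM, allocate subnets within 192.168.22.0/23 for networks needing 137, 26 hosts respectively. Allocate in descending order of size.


137 hosts -> /24 (254 usable): 192.168.22.0/24
26 hosts -> /27 (30 usable): 192.168.23.0/27
Allocation: 192.168.22.0/24 (137 hosts, 254 usable); 192.168.23.0/27 (26 hosts, 30 usable)


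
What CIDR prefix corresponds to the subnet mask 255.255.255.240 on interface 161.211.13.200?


Binary: 11111111.11111111.11111111.11110000
Count leading 1s
Prefix: /28


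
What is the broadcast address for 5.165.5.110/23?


Network: 5.165.4.0/23
Host bits = 9
Set all host bits to 1:
Broadcast: 5.165.5.255


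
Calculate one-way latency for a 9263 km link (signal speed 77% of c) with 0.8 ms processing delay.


Speed = 0.77 * 3e5 km/s = 231000 km/s
Propagation delay = 9263 / 231000 = 0.0401 s = 40.0996 ms
Processing delay = 0.8 ms
Total one-way latency = 40.8996 ms


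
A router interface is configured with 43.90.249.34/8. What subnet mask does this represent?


/8 means 8 network bits, 24 host bits
Binary: 11111111000000000000000000000000
Mask: 255.0.0.0


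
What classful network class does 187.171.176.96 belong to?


First octet: 187
Binary: 10111011
10xxxxxx -> Class B (128-191)
Class B, default mask 255.255.0.0 (/16)


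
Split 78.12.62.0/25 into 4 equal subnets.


New prefix = 25 + 2 = 27
Each subnet has 32 addresses
  78.12.62.0/27
  78.12.62.32/27
  78.12.62.64/27
  78.12.62.96/27
Subnets: 78.12.62.0/27, 78.12.62.32/27, 78.12.62.64/27, 78.12.62.96/27


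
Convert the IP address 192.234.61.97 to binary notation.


192 = 11000000
234 = 11101010
61 = 00111101
97 = 01100001
Binary: 11000000.11101010.00111101.01100001


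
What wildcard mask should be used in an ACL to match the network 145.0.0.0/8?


Subnet mask: 255.0.0.0
Wildcard = 255.255.255.255 - subnet mask
255 - 255 = 0
255 - 0 = 255
255 - 0 = 255
255 - 0 = 255
Wildcard: 0.255.255.255


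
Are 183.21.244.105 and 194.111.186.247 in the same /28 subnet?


Mask: 255.255.255.240
183.21.244.105 AND mask = 183.21.244.96
194.111.186.247 AND mask = 194.111.186.240
No, different subnets (183.21.244.96 vs 194.111.186.240)


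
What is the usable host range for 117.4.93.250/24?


Network: 117.4.93.0
Broadcast: 117.4.93.255
First usable = network + 1
Last usable = broadcast - 1
Range: 117.4.93.1 to 117.4.93.254


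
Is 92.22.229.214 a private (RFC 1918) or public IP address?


RFC 1918 private ranges:
  10.0.0.0/8 (10.0.0.0 - 10.255.255.255)
  172.16.0.0/12 (172.16.0.0 - 172.31.255.255)
  192.168.0.0/16 (192.168.0.0 - 192.168.255.255)
Public (not in any RFC 1918 range)


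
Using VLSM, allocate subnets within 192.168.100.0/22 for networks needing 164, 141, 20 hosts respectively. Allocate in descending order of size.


164 hosts -> /24 (254 usable): 192.168.100.0/24
141 hosts -> /24 (254 usable): 192.168.101.0/24
20 hosts -> /27 (30 usable): 192.168.102.0/27
Allocation: 192.168.100.0/24 (164 hosts, 254 usable); 192.168.101.0/24 (141 hosts, 254 usable); 192.168.102.0/27 (20 hosts, 30 usable)


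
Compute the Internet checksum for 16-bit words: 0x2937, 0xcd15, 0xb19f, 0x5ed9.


Sum all words (with carry folding):
+ 0x2937 = 0x2937
+ 0xcd15 = 0xf64c
+ 0xb19f = 0xa7ec
+ 0x5ed9 = 0x06c6
One's complement: ~0x06c6
Checksum = 0xf939


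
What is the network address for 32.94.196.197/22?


IP:   00100000.01011110.11000100.11000101
Mask: 11111111.11111111.11111100.00000000
AND operation:
Net:  00100000.01011110.11000100.00000000
Network: 32.94.196.0/22


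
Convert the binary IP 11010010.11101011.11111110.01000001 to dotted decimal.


11010010 = 210
11101011 = 235
11111110 = 254
01000001 = 65
IP: 210.235.254.65


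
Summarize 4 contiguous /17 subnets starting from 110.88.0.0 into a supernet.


Original prefix: /17
Number of subnets: 4 = 2^2
New prefix = 17 - 2 = 15
Supernet: 110.88.0.0/15


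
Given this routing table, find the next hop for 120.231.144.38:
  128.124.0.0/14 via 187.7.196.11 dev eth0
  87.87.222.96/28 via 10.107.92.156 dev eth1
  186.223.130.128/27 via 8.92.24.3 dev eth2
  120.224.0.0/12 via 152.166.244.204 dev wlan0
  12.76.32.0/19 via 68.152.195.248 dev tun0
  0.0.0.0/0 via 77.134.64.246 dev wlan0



Longest prefix match for 120.231.144.38:
  /14 128.124.0.0: no
  /28 87.87.222.96: no
  /27 186.223.130.128: no
  /12 120.224.0.0: MATCH
  /19 12.76.32.0: no
  /0 0.0.0.0: MATCH
Selected: next-hop 152.166.244.204 via wlan0 (matched /12)


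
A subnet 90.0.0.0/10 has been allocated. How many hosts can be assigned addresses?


Host bits = 32 - 10 = 22
Total addresses = 2^22 = 4194304
Usable = total - 2 (network and broadcast)
Usable hosts: 4194302


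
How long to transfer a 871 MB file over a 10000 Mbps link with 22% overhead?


Effective throughput = 10000 * (1 - 22/100) = 7800 Mbps
File size in Mb = 871 * 8 = 6968 Mb
Time = 6968 / 7800
Time = 0.8933 seconds


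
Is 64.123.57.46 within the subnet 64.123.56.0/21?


Subnet network: 64.123.56.0
Test IP AND mask: 64.123.56.0
Yes, 64.123.57.46 is in 64.123.56.0/21


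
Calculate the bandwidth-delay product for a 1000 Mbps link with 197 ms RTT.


BDP = bandwidth * RTT
= 1000 Mbps * 197 ms
= 1000 * 1e6 * 197 / 1000 bits
= 197000000 bits
= 24625000 bytes
= 24047.8516 KB
BDP = 197000000 bits (24625000 bytes)


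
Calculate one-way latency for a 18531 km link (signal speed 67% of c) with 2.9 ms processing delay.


Speed = 0.67 * 3e5 km/s = 201000 km/s
Propagation delay = 18531 / 201000 = 0.0922 s = 92.194 ms
Processing delay = 2.9 ms
Total one-way latency = 95.094 ms


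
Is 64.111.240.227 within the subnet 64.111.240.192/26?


Subnet network: 64.111.240.192
Test IP AND mask: 64.111.240.192
Yes, 64.111.240.227 is in 64.111.240.192/26


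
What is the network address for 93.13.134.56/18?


IP:   01011101.00001101.10000110.00111000
Mask: 11111111.11111111.11000000.00000000
AND operation:
Net:  01011101.00001101.10000000.00000000
Network: 93.13.128.0/18


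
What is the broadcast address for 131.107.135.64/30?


Network: 131.107.135.64/30
Host bits = 2
Set all host bits to 1:
Broadcast: 131.107.135.67


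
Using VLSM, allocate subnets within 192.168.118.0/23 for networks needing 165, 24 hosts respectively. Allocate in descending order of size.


165 hosts -> /24 (254 usable): 192.168.118.0/24
24 hosts -> /27 (30 usable): 192.168.119.0/27
Allocation: 192.168.118.0/24 (165 hosts, 254 usable); 192.168.119.0/27 (24 hosts, 30 usable)


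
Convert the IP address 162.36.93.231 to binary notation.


162 = 10100010
36 = 00100100
93 = 01011101
231 = 11100111
Binary: 10100010.00100100.01011101.11100111


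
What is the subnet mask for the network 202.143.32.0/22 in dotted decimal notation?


/22 means 22 network bits, 10 host bits
Binary: 11111111111111111111110000000000
Mask: 255.255.252.0


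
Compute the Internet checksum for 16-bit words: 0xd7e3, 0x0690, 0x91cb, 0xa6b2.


Sum all words (with carry folding):
+ 0xd7e3 = 0xd7e3
+ 0x0690 = 0xde73
+ 0x91cb = 0x703f
+ 0xa6b2 = 0x16f2
One's complement: ~0x16f2
Checksum = 0xe90d


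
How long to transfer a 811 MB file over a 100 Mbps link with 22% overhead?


Effective throughput = 100 * (1 - 22/100) = 78 Mbps
File size in Mb = 811 * 8 = 6488 Mb
Time = 6488 / 78
Time = 83.1795 seconds


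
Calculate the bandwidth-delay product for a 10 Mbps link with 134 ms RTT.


BDP = bandwidth * RTT
= 10 Mbps * 134 ms
= 10 * 1e6 * 134 / 1000 bits
= 1340000 bits
= 167500 bytes
= 163.5742 KB
BDP = 1340000 bits (167500 bytes)


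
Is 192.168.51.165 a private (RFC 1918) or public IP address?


RFC 1918 private ranges:
  10.0.0.0/8 (10.0.0.0 - 10.255.255.255)
  172.16.0.0/12 (172.16.0.0 - 172.31.255.255)
  192.168.0.0/16 (192.168.0.0 - 192.168.255.255)
Private (in 192.168.0.0/16)


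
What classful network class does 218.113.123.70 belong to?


First octet: 218
Binary: 11011010
110xxxxx -> Class C (192-223)
Class C, default mask 255.255.255.0 (/24)


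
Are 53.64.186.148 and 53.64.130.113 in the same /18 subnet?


Mask: 255.255.192.0
53.64.186.148 AND mask = 53.64.128.0
53.64.130.113 AND mask = 53.64.128.0
Yes, same subnet (53.64.128.0)


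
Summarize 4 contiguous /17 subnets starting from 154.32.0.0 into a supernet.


Original prefix: /17
Number of subnets: 4 = 2^2
New prefix = 17 - 2 = 15
Supernet: 154.32.0.0/15


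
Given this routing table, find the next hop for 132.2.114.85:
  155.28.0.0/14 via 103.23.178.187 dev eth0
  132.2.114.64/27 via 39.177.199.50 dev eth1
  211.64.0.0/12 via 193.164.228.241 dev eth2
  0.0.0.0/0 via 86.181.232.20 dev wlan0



Longest prefix match for 132.2.114.85:
  /14 155.28.0.0: no
  /27 132.2.114.64: MATCH
  /12 211.64.0.0: no
  /0 0.0.0.0: MATCH
Selected: next-hop 39.177.199.50 via eth1 (matched /27)


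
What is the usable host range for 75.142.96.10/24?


Network: 75.142.96.0
Broadcast: 75.142.96.255
First usable = network + 1
Last usable = broadcast - 1
Range: 75.142.96.1 to 75.142.96.254


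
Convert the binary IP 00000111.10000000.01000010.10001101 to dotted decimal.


00000111 = 7
10000000 = 128
01000010 = 66
10001101 = 141
IP: 7.128.66.141


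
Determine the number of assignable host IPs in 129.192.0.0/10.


Host bits = 32 - 10 = 22
Total addresses = 2^22 = 4194304
Usable = total - 2 (network and broadcast)
Usable hosts: 4194302


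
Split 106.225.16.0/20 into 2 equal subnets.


New prefix = 20 + 1 = 21
Each subnet has 2048 addresses
  106.225.16.0/21
  106.225.24.0/21
Subnets: 106.225.16.0/21, 106.225.24.0/21


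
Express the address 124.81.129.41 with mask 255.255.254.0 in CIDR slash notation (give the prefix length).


Binary: 11111111.11111111.11111110.00000000
Count leading 1s
Prefix: /23


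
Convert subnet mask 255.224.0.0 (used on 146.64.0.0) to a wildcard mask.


Subnet mask: 255.224.0.0
Wildcard = 255.255.255.255 - subnet mask
255 - 255 = 0
255 - 224 = 31
255 - 0 = 255
255 - 0 = 255
Wildcard: 0.31.255.255


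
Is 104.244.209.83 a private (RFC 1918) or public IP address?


RFC 1918 private ranges:
  10.0.0.0/8 (10.0.0.0 - 10.255.255.255)
  172.16.0.0/12 (172.16.0.0 - 172.31.255.255)
  192.168.0.0/16 (192.168.0.0 - 192.168.255.255)
Public (not in any RFC 1918 range)


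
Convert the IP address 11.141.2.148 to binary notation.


11 = 00001011
141 = 10001101
2 = 00000010
148 = 10010100
Binary: 00001011.10001101.00000010.10010100


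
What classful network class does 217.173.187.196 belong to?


First octet: 217
Binary: 11011001
110xxxxx -> Class C (192-223)
Class C, default mask 255.255.255.0 (/24)


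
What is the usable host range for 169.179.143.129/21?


Network: 169.179.136.0
Broadcast: 169.179.143.255
First usable = network + 1
Last usable = broadcast - 1
Range: 169.179.136.1 to 169.179.143.254


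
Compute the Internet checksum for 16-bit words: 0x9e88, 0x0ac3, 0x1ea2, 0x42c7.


Sum all words (with carry folding):
+ 0x9e88 = 0x9e88
+ 0x0ac3 = 0xa94b
+ 0x1ea2 = 0xc7ed
+ 0x42c7 = 0x0ab5
One's complement: ~0x0ab5
Checksum = 0xf54a


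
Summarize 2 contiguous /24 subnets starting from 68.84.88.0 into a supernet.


Original prefix: /24
Number of subnets: 2 = 2^1
New prefix = 24 - 1 = 23
Supernet: 68.84.88.0/23


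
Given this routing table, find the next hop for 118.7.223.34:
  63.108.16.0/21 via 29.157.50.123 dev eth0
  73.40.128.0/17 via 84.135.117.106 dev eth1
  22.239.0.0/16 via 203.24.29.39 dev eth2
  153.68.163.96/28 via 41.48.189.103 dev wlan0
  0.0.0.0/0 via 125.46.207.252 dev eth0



Longest prefix match for 118.7.223.34:
  /21 63.108.16.0: no
  /17 73.40.128.0: no
  /16 22.239.0.0: no
  /28 153.68.163.96: no
  /0 0.0.0.0: MATCH
Selected: next-hop 125.46.207.252 via eth0 (matched /0)


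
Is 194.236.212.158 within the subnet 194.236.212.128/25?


Subnet network: 194.236.212.128
Test IP AND mask: 194.236.212.128
Yes, 194.236.212.158 is in 194.236.212.128/25


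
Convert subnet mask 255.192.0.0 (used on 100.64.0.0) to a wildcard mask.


Subnet mask: 255.192.0.0
Wildcard = 255.255.255.255 - subnet mask
255 - 255 = 0
255 - 192 = 63
255 - 0 = 255
255 - 0 = 255
Wildcard: 0.63.255.255


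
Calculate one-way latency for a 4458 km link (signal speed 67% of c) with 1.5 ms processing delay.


Speed = 0.67 * 3e5 km/s = 201000 km/s
Propagation delay = 4458 / 201000 = 0.0222 s = 22.1791 ms
Processing delay = 1.5 ms
Total one-way latency = 23.6791 ms


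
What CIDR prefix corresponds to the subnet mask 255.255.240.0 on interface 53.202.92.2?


Binary: 11111111.11111111.11110000.00000000
Count leading 1s
Prefix: /20


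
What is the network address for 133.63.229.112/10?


IP:   10000101.00111111.11100101.01110000
Mask: 11111111.11000000.00000000.00000000
AND operation:
Net:  10000101.00000000.00000000.00000000
Network: 133.0.0.0/10


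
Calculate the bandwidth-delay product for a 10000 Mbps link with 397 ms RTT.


BDP = bandwidth * RTT
= 10000 Mbps * 397 ms
= 10000 * 1e6 * 397 / 1000 bits
= 3970000000 bits
= 496250000 bytes
= 484619.1406 KB
BDP = 3970000000 bits (496250000 bytes)


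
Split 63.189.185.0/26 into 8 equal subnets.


New prefix = 26 + 3 = 29
Each subnet has 8 addresses
  63.189.185.0/29
  63.189.185.8/29
  63.189.185.16/29
  63.189.185.24/29
  63.189.185.32/29
  63.189.185.40/29
  63.189.185.48/29
  63.189.185.56/29
Subnets: 63.189.185.0/29, 63.189.185.8/29, 63.189.185.16/29, 63.189.185.24/29, 63.189.185.32/29, 63.189.185.40/29, 63.189.185.48/29, 63.189.185.56/29


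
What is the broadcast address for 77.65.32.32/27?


Network: 77.65.32.32/27
Host bits = 5
Set all host bits to 1:
Broadcast: 77.65.32.63


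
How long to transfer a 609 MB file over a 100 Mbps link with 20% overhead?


Effective throughput = 100 * (1 - 20/100) = 80 Mbps
File size in Mb = 609 * 8 = 4872 Mb
Time = 4872 / 80
Time = 60.9 seconds


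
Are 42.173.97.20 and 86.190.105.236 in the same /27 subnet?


Mask: 255.255.255.224
42.173.97.20 AND mask = 42.173.97.0
86.190.105.236 AND mask = 86.190.105.224
No, different subnets (42.173.97.0 vs 86.190.105.224)


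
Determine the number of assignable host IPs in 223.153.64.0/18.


Host bits = 32 - 18 = 14
Total addresses = 2^14 = 16384
Usable = total - 2 (network and broadcast)
Usable hosts: 16382


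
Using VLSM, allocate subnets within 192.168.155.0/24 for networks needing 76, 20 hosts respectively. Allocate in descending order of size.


76 hosts -> /25 (126 usable): 192.168.155.0/25
20 hosts -> /27 (30 usable): 192.168.155.128/27
Allocation: 192.168.155.0/25 (76 hosts, 126 usable); 192.168.155.128/27 (20 hosts, 30 usable)


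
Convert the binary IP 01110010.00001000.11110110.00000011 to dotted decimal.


01110010 = 114
00001000 = 8
11110110 = 246
00000011 = 3
IP: 114.8.246.3


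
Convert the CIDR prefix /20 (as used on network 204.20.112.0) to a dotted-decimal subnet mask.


/20 means 20 network bits, 12 host bits
Binary: 11111111111111111111000000000000
Mask: 255.255.240.0


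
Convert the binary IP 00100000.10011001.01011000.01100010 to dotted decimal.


00100000 = 32
10011001 = 153
01011000 = 88
01100010 = 98
IP: 32.153.88.98


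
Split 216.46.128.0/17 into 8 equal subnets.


New prefix = 17 + 3 = 20
Each subnet has 4096 addresses
  216.46.128.0/20
  216.46.144.0/20
  216.46.160.0/20
  216.46.176.0/20
  216.46.192.0/20
  216.46.208.0/20
  216.46.224.0/20
  216.46.240.0/20
Subnets: 216.46.128.0/20, 216.46.144.0/20, 216.46.160.0/20, 216.46.176.0/20, 216.46.192.0/20, 216.46.208.0/20, 216.46.224.0/20, 216.46.240.0/20


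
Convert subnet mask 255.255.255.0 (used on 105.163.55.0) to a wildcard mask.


Subnet mask: 255.255.255.0
Wildcard = 255.255.255.255 - subnet mask
255 - 255 = 0
255 - 255 = 0
255 - 255 = 0
255 - 0 = 255
Wildcard: 0.0.0.255
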